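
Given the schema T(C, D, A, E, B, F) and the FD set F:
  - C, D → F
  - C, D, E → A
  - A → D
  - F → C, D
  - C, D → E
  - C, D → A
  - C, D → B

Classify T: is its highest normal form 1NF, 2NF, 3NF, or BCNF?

3NF

Candidate keys: {A, C}, {C, D}, {F}. Prime attributes: {A, C, D, F}.
A → D breaks BCNF: {A}⁺ = {A, D}, so {A} is not a superkey.
Since {D} ⊆ prime attributes and every other non-superkey FD also has a prime right side, the schema is in 3NF.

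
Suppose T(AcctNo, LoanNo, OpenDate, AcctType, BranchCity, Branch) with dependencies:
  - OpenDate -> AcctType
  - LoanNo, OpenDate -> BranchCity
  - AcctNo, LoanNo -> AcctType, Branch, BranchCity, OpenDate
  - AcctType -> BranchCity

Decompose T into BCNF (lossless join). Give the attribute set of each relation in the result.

Candidate key of the original relation: {AcctNo, LoanNo}.
In {AcctNo, AcctType, Branch, BranchCity, LoanNo, OpenDate}, {OpenDate} is not a superkey ({OpenDate}⁺ restricted to this set is {AcctType, BranchCity, OpenDate}), so split on OpenDate -> AcctType, BranchCity into {AcctType, BranchCity, OpenDate} and {AcctNo, Branch, LoanNo, OpenDate}.
In {AcctType, BranchCity, OpenDate}, {AcctType} is not a superkey ({AcctType}⁺ restricted to this set is {AcctType, BranchCity}), so split on AcctType -> BranchCity into {AcctType, BranchCity} and {AcctType, OpenDate}.
{AcctType, BranchCity} is in BCNF.
{AcctType, OpenDate} is in BCNF.
{AcctNo, Branch, LoanNo, OpenDate} is in BCNF.

{AcctNo, Branch, LoanNo, OpenDate}; {AcctType, BranchCity}; {AcctType, OpenDate}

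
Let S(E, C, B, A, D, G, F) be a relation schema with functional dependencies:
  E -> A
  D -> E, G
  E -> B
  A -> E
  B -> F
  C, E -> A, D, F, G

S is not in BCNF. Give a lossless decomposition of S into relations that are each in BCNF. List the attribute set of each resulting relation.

{A, B, E}; {B, F}; {C, D}; {D, E, G}

Candidate keys of the original relation: {A, C}, {C, D}, {C, E}.
{A, B, C, D, E, F, G}: {E} determines {A, B, E, F} here but is not a superkey — split on E -> A, B, F, giving {A, B, E, F} and {C, D, E, G}.
{A, B, E, F}: {B} determines {B, F} here but is not a superkey — split on B -> F, giving {B, F} and {A, B, E}.
{B, F}: every determinant is a superkey — BCNF.
{A, B, E}: every determinant is a superkey — BCNF.
{C, D, E, G}: {D} determines {D, E, G} here but is not a superkey — split on D -> E, G, giving {D, E, G} and {C, D}.
{D, E, G}: every determinant is a superkey — BCNF.
{C, D}: every determinant is a superkey — BCNF.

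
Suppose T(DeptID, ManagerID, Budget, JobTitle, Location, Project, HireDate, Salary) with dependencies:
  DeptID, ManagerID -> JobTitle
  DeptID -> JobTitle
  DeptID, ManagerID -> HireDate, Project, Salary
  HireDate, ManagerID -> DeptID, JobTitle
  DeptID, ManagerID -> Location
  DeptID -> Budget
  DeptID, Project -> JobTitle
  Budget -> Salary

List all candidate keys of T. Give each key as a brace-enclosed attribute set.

{DeptID, ManagerID}, {HireDate, ManagerID}

{ManagerID} never appears on the right of any FD, so every key must include it.
Closure of {DeptID, ManagerID} is {Budget, DeptID, HireDate, JobTitle, Location, ManagerID, Project, Salary}, the whole schema; {DeptID, ManagerID} is a candidate key.
Closure of {HireDate, ManagerID} is {Budget, DeptID, HireDate, JobTitle, Location, ManagerID, Project, Salary}, the whole schema; {HireDate, ManagerID} is a candidate key.
No proper subset of any of these is a key, and no other minimal superkey exists.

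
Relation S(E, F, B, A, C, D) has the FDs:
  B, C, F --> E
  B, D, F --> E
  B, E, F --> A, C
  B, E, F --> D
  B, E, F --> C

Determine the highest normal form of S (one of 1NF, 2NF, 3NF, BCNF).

BCNF

Candidate keys: {B, C, F}, {B, D, F}, {B, E, F}. Prime attributes: {B, C, D, E, F}.
The left-hand side of every FD is a superkey, so BCNF is satisfied.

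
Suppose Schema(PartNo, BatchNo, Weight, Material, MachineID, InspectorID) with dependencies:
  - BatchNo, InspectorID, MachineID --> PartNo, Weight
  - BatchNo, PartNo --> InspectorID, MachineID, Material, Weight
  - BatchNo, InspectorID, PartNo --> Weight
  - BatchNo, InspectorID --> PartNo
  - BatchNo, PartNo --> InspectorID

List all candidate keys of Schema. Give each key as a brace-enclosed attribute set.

{BatchNo} never appears on the right of any FD, so every key must include it.
{BatchNo, InspectorID}⁺ = {BatchNo, InspectorID, MachineID, Material, PartNo, Weight}, which is every attribute, so {BatchNo, InspectorID} is a candidate key.
{BatchNo, PartNo}⁺ = {BatchNo, InspectorID, MachineID, Material, PartNo, Weight}, which is every attribute, so {BatchNo, PartNo} is a candidate key.
These are minimal and exhaustive — every other superkey contains one of them.

{BatchNo, InspectorID}, {BatchNo, PartNo}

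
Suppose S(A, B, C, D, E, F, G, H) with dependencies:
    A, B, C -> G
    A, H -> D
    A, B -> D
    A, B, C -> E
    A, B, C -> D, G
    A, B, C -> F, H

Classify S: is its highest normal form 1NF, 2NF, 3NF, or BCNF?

1NF

Candidate key: {A, B, C}. Prime attributes: {A, B, C}.
For A, H -> D we have {A, H}⁺ = {A, D, H}; {A, H} is not a superkey, so BCNF fails.
A, H -> D determines the non-prime attribute {D} from a non-superkey — 3NF is violated.
The proper key subset {A, B} of {A, B, C} determines non-prime {D}, so the relation is not even in 2NF.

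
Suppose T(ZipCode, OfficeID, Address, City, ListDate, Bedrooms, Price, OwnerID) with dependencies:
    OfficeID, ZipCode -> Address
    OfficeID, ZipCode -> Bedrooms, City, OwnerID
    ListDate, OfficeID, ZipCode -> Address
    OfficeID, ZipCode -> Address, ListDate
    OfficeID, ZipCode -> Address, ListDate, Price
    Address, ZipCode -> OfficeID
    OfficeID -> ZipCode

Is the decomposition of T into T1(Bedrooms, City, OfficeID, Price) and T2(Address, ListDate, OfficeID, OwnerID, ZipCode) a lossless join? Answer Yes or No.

Common attributes: {OfficeID}; their closure is {Address, Bedrooms, City, ListDate, OfficeID, OwnerID, Price, ZipCode}.
T1 is contained in that closure, so T1 ∩ T2 -> T1 holds and the join is lossless.

Yes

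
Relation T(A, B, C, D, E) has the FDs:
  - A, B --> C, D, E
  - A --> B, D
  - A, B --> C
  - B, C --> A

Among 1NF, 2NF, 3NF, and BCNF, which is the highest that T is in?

Candidate keys: {A}, {B, C}. Prime attributes: {A, B, C}.
The left-hand side of every FD is a superkey, so BCNF is satisfied.

BCNF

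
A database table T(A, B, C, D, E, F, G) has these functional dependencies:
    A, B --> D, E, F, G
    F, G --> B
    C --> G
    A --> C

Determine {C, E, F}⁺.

{B, C, E, F, G}

Start with {C, E, F}.
C --> G applies; add {G} → now {C, E, F, G}.
F, G --> B applies; add {B} → now {B, C, E, F, G}.
No further FD applies.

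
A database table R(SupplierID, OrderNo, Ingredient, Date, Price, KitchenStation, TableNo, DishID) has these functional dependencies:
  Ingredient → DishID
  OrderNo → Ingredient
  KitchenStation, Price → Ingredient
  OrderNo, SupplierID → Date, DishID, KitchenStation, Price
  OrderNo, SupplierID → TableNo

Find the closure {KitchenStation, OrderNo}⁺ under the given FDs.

Start with {KitchenStation, OrderNo}.
OrderNo → Ingredient applies; add {Ingredient} → now {Ingredient, KitchenStation, OrderNo}.
Ingredient → DishID applies; add {DishID} → now {DishID, Ingredient, KitchenStation, OrderNo}.
No further FD applies.

{DishID, Ingredient, KitchenStation, OrderNo}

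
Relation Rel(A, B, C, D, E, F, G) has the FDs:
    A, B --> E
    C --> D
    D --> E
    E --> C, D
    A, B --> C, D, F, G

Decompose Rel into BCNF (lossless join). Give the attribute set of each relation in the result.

Candidate key of the original relation: {A, B}.
Within {A, B, C, D, E, F, G}: {C}⁺ ∩ {A, B, C, D, E, F, G} = {C, D, E}, not the whole set, so C --> D, E violates BCNF; decompose into {C, D, E} and {A, B, C, F, G}.
{C, D, E}: every determinant is a superkey — BCNF.
{A, B, C, F, G}: every determinant is a superkey — BCNF.

{A, B, C, F, G}; {C, D, E}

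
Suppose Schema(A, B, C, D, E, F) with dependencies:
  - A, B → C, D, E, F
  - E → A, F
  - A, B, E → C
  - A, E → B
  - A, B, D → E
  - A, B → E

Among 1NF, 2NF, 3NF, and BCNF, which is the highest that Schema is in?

BCNF

Candidate keys: {A, B}, {E}. Prime attributes: {A, B, E}.
The left-hand side of every FD is a superkey, so BCNF is satisfied.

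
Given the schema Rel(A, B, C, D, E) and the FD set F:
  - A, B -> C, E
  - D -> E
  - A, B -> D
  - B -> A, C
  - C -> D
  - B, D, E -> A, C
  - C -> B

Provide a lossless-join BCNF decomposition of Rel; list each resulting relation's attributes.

{A, B, C, D}; {D, E}

Candidate keys of the original relation: {B}, {C}.
In {A, B, C, D, E}, {D} is not a superkey ({D}⁺ restricted to this set is {D, E}), so split on D -> E into {D, E} and {A, B, C, D}.
{D, E}: every determinant is a superkey — BCNF.
{A, B, C, D}: every determinant is a superkey — BCNF.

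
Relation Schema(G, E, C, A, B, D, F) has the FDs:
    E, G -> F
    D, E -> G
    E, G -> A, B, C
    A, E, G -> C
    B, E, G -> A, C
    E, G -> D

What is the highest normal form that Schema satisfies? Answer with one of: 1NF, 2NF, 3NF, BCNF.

BCNF

Candidate keys: {D, E}, {E, G}. Prime attributes: {D, E, G}.
The left-hand side of every FD is a superkey, so BCNF is satisfied.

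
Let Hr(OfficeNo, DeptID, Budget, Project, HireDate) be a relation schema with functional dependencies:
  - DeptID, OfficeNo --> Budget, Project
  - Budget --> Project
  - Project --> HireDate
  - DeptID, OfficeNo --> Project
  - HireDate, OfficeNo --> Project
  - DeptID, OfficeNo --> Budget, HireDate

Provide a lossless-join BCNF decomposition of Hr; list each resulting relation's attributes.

Candidate key of the original relation: {DeptID, OfficeNo}.
Within {Budget, DeptID, HireDate, OfficeNo, Project}: {Budget}⁺ ∩ {Budget, DeptID, HireDate, OfficeNo, Project} = {Budget, HireDate, Project}, not the whole set, so Budget --> HireDate, Project violates BCNF; decompose into {Budget, HireDate, Project} and {Budget, DeptID, OfficeNo}.
Within {Budget, HireDate, Project}: {Project}⁺ ∩ {Budget, HireDate, Project} = {HireDate, Project}, not the whole set, so Project --> HireDate violates BCNF; decompose into {HireDate, Project} and {Budget, Project}.
{HireDate, Project}: every determinant is a superkey — BCNF.
{Budget, Project}: every determinant is a superkey — BCNF.
{Budget, DeptID, OfficeNo}: every determinant is a superkey — BCNF.

{Budget, DeptID, OfficeNo}; {Budget, Project}; {HireDate, Project}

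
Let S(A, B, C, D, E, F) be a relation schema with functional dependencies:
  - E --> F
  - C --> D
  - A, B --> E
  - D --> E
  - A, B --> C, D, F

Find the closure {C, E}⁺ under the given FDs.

Start with {C, E}.
E --> F applies; add {F} → now {C, E, F}.
C --> D applies; add {D} → now {C, D, E, F}.
No further FD applies.

{C, D, E, F}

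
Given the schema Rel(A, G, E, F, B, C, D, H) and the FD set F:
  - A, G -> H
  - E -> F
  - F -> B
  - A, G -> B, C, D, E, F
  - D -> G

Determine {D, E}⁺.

{B, D, E, F, G}

Start with {D, E}.
E -> F applies; add {F} → now {D, E, F}.
F -> B applies; add {B} → now {B, D, E, F}.
D -> G applies; add {G} → now {B, D, E, F, G}.
No further FD applies.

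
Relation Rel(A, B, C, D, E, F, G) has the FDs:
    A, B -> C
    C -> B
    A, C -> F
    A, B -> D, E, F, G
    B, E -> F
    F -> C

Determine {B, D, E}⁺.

Start with {B, D, E}.
B, E -> F applies; add {F} → now {B, D, E, F}.
F -> C applies; add {C} → now {B, C, D, E, F}.
No further FD applies.

{B, C, D, E, F}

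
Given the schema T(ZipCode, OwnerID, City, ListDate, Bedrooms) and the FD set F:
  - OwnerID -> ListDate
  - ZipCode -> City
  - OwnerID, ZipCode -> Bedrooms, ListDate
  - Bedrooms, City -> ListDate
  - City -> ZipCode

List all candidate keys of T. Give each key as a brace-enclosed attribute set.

No FD produces {OwnerID}, so it must be in every candidate key.
{City, OwnerID}⁺ = {Bedrooms, City, ListDate, OwnerID, ZipCode} — all of the relation — so {City, OwnerID} is a candidate key.
{OwnerID, ZipCode}⁺ = {Bedrooms, City, ListDate, OwnerID, ZipCode} — all of the relation — so {OwnerID, ZipCode} is a candidate key.
No proper subset of any of these is a key, and no other minimal superkey exists.

{City, OwnerID}, {OwnerID, ZipCode}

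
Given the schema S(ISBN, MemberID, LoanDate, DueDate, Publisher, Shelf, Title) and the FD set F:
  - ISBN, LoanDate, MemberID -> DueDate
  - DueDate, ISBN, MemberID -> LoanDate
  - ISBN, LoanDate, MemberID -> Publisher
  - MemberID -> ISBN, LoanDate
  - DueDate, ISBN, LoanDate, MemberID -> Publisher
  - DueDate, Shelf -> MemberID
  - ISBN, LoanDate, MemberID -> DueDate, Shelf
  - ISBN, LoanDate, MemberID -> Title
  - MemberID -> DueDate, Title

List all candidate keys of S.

{MemberID}⁺ = {DueDate, ISBN, LoanDate, MemberID, Publisher, Shelf, Title} — all of the relation — so {MemberID} is a candidate key.
{DueDate, Shelf}⁺ = {DueDate, ISBN, LoanDate, MemberID, Publisher, Shelf, Title} — all of the relation — so {DueDate, Shelf} is a candidate key.
These are minimal and exhaustive — every other superkey contains one of them.

{DueDate, Shelf}, {MemberID}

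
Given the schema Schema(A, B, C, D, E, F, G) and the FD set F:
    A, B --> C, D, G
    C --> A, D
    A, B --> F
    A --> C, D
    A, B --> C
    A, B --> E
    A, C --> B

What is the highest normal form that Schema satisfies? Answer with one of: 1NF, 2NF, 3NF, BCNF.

Candidate keys: {A}, {C}. Prime attributes: {A, C}.
Each dependency's left side is a superkey — BCNF holds.

BCNF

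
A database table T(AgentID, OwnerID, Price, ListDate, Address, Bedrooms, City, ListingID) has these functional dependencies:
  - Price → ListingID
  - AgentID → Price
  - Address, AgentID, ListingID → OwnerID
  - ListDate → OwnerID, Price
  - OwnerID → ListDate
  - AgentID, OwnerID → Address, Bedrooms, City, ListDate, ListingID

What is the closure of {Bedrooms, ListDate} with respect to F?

{Bedrooms, ListDate, ListingID, OwnerID, Price}

Start with {Bedrooms, ListDate}.
ListDate → OwnerID, Price applies; add {OwnerID, Price} → now {Bedrooms, ListDate, OwnerID, Price}.
Price → ListingID applies; add {ListingID} → now {Bedrooms, ListDate, ListingID, OwnerID, Price}.
No further FD applies.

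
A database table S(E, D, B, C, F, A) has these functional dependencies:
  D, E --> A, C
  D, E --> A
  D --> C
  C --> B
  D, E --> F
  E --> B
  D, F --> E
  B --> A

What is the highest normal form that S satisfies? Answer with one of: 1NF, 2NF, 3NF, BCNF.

Candidate keys: {D, E}, {D, F}. Prime attributes: {D, E, F}.
D --> C: {D}⁺ = {A, B, C, D}, which is not all of the attributes, so the left side is not a superkey — BCNF is violated.
D --> C determines the non-prime attribute {C} from a non-superkey — 3NF is violated.
Since {D} ⊂ {D, E} and {D}⁺ ⊇ {A, B, C} with {A, B, C} non-prime, there is a partial dependency; 2NF fails.

1NF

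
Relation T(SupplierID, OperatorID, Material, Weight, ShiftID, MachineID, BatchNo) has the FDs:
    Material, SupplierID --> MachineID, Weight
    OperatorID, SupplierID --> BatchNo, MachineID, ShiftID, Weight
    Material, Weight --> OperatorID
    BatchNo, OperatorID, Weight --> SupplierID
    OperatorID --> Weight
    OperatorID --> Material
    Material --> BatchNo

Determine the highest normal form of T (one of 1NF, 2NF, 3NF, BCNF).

1NF

Candidate keys: {Material, SupplierID}, {Material, Weight}, {OperatorID}. Prime attributes: {Material, OperatorID, SupplierID, Weight}.
Material --> BatchNo breaks BCNF: {Material}⁺ = {BatchNo, Material}, so {Material} is not a superkey.
Material --> BatchNo has non-prime {BatchNo} on the right and a non-superkey on the left, so 3NF fails.
{Material} is a proper subset of the key {Material, SupplierID}, and {Material}⁺ contains the non-prime attribute {BatchNo} — a partial dependency, so 2NF is violated.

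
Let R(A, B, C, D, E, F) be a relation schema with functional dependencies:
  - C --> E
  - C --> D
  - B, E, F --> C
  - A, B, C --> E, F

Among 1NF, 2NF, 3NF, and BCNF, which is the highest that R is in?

1NF

Candidate keys: {A, B, C}, {A, B, E, F}. Prime attributes: {A, B, C, E, F}.
For C --> E we have {C}⁺ = {C, D, E}; {C} is not a superkey, so BCNF fails.
C --> D determines the non-prime attribute {D} from a non-superkey — 3NF is violated.
Since {C} ⊂ {A, B, C} and {C}⁺ ⊇ {D} with {D} non-prime, there is a partial dependency; 2NF fails.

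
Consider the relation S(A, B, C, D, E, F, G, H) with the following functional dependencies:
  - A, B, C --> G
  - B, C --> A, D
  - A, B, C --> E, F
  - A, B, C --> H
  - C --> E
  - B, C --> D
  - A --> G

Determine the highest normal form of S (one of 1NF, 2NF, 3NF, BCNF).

Candidate key: {B, C}. Prime attributes: {B, C}.
C --> E breaks BCNF: {C}⁺ = {C, E}, so {C} is not a superkey.
Because {E} is non-prime and the left side of C --> E is not a superkey, the relation is not in 3NF.
The proper key subset {C} of {B, C} determines non-prime {E}, so the relation is not even in 2NF.

1NF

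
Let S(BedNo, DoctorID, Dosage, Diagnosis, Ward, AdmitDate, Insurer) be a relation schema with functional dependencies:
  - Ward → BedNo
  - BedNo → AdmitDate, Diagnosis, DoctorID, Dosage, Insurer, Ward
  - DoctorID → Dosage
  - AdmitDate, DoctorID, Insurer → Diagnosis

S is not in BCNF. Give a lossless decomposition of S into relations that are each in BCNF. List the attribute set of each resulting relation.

{AdmitDate, BedNo, DoctorID, Insurer, Ward}; {AdmitDate, Diagnosis, DoctorID, Insurer}; {DoctorID, Dosage}

Candidate keys of the original relation: {BedNo}, {Ward}.
In {AdmitDate, BedNo, Diagnosis, DoctorID, Dosage, Insurer, Ward}, {DoctorID} is not a superkey ({DoctorID}⁺ restricted to this set is {DoctorID, Dosage}), so split on DoctorID → Dosage into {DoctorID, Dosage} and {AdmitDate, BedNo, Diagnosis, DoctorID, Insurer, Ward}.
{DoctorID, Dosage}: every determinant is a superkey — BCNF.
In {AdmitDate, BedNo, Diagnosis, DoctorID, Insurer, Ward}, {AdmitDate, DoctorID, Insurer} is not a superkey ({AdmitDate, DoctorID, Insurer}⁺ restricted to this set is {AdmitDate, Diagnosis, DoctorID, Insurer}), so split on AdmitDate, DoctorID, Insurer → Diagnosis into {AdmitDate, Diagnosis, DoctorID, Insurer} and {AdmitDate, BedNo, DoctorID, Insurer, Ward}.
{AdmitDate, Diagnosis, DoctorID, Insurer}: every determinant is a superkey — BCNF.
{AdmitDate, BedNo, DoctorID, Insurer, Ward}: every determinant is a superkey — BCNF.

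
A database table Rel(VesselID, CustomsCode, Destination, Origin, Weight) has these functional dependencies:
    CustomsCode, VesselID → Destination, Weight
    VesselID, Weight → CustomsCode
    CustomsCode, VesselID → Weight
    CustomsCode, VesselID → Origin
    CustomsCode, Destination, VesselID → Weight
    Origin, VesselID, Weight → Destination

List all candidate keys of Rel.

{CustomsCode, VesselID}, {VesselID, Weight}

Attributes never on any right-hand side: {VesselID} — every candidate key must contain it.
Closure of {CustomsCode, VesselID} is {CustomsCode, Destination, Origin, VesselID, Weight}, the whole schema; {CustomsCode, VesselID} is a candidate key.
Closure of {VesselID, Weight} is {CustomsCode, Destination, Origin, VesselID, Weight}, the whole schema; {VesselID, Weight} is a candidate key.
These are minimal and exhaustive — every other superkey contains one of them.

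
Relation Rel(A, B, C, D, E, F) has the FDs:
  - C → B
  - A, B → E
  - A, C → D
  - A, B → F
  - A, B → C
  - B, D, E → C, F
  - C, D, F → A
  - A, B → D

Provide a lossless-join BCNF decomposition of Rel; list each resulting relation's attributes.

Candidate keys of the original relation: {A, B}, {A, C}, {B, D, E}, {C, D, E}, {C, D, F}.
Within {A, B, C, D, E, F}: {C}⁺ ∩ {A, B, C, D, E, F} = {B, C}, not the whole set, so C → B violates BCNF; decompose into {B, C} and {A, C, D, E, F}.
{B, C} is in BCNF.
{A, C, D, E, F} is in BCNF.

{A, C, D, E, F}; {B, C}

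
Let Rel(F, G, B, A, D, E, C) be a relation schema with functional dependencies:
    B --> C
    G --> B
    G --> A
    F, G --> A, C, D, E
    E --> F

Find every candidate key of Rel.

Attributes never on any right-hand side: {G} — every candidate key must contain it.
{E, G}⁺ = {A, B, C, D, E, F, G} — all of the relation — so {E, G} is a candidate key.
{F, G}⁺ = {A, B, C, D, E, F, G} — all of the relation — so {F, G} is a candidate key.
Any other superkey properly contains one of these, so there are no further candidate keys.

{E, G}, {F, G}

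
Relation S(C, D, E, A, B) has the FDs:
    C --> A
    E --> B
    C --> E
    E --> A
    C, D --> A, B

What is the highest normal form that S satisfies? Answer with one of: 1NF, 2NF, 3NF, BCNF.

1NF

Candidate key: {C, D}. Prime attributes: {C, D}.
For C --> A we have {C}⁺ = {A, B, C, E}; {C} is not a superkey, so BCNF fails.
C --> A determines the non-prime attribute {A} from a non-superkey — 3NF is violated.
{C} is a proper subset of the key {C, D}, and {C}⁺ contains the non-prime attributes {A, B, E} — a partial dependency, so 2NF is violated.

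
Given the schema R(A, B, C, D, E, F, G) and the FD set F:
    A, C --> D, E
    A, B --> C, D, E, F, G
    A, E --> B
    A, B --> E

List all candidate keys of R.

{A, B}, {A, C}, {A, E}

No FD produces {A}, so it must be in every candidate key.
{A, B} is a candidate key since {A, B}⁺ = {A, B, C, D, E, F, G} covers every attribute.
{A, C} is a candidate key since {A, C}⁺ = {A, B, C, D, E, F, G} covers every attribute.
{A, E} is a candidate key since {A, E}⁺ = {A, B, C, D, E, F, G} covers every attribute.
These are minimal and exhaustive — every other superkey contains one of them.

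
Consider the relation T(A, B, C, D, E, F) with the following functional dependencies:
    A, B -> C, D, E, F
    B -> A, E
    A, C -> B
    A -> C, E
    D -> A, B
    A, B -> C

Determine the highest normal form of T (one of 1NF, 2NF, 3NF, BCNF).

BCNF

Candidate keys: {A}, {B}, {D}. Prime attributes: {A, B, D}.
The left-hand side of every FD is a superkey, so BCNF is satisfied.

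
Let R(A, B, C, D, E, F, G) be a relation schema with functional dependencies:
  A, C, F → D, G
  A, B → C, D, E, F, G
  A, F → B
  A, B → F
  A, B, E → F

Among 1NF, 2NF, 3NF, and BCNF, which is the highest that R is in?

Candidate keys: {A, B}, {A, F}. Prime attributes: {A, B, F}.
Each dependency's left side is a superkey — BCNF holds.

BCNF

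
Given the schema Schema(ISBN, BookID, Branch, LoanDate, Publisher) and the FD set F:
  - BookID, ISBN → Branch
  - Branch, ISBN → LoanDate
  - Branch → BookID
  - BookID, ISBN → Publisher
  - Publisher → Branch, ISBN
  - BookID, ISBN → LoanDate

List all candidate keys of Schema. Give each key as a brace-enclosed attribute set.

{BookID, ISBN}, {Branch, ISBN}, {Publisher}

{Publisher} is a candidate key since {Publisher}⁺ = {BookID, Branch, ISBN, LoanDate, Publisher} covers every attribute.
{BookID, ISBN} is a candidate key since {BookID, ISBN}⁺ = {BookID, Branch, ISBN, LoanDate, Publisher} covers every attribute.
{Branch, ISBN} is a candidate key since {Branch, ISBN}⁺ = {BookID, Branch, ISBN, LoanDate, Publisher} covers every attribute.
Any other superkey properly contains one of these, so there are no further candidate keys.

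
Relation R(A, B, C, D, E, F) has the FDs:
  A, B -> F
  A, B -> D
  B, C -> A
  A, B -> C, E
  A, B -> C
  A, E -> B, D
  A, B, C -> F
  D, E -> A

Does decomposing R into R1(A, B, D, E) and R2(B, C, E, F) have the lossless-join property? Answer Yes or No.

No

The shared attributes are {B, E} and {B, E}⁺ = {B, E}.
Neither R1 nor R2 is contained in that closure, so the decomposition is lossy.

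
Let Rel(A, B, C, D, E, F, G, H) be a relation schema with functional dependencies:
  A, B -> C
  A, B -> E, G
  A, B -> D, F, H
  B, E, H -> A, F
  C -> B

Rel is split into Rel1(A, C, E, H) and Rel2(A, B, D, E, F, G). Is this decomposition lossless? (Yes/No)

Rel1 ∩ Rel2 = {A, E}; its closure under F is {A, E}.
Neither Rel1 nor Rel2 is contained in that closure, so the decomposition is lossy.

No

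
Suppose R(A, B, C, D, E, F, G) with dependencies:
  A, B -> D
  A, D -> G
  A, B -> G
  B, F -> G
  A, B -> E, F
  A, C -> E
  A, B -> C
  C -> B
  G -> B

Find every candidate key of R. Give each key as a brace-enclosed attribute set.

{A, B}, {A, C}, {A, D}, {A, G}

No FD produces {A}, so it must be in every candidate key.
Closure of {A, B} is {A, B, C, D, E, F, G}, the whole schema; {A, B} is a candidate key.
Closure of {A, C} is {A, B, C, D, E, F, G}, the whole schema; {A, C} is a candidate key.
Closure of {A, D} is {A, B, C, D, E, F, G}, the whole schema; {A, D} is a candidate key.
Closure of {A, G} is {A, B, C, D, E, F, G}, the whole schema; {A, G} is a candidate key.
Any other superkey properly contains one of these, so there are no further candidate keys.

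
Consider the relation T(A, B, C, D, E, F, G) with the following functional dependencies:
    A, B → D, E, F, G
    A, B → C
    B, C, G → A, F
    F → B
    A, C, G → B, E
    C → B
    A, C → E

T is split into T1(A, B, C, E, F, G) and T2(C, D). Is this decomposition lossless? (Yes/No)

No

Common attributes: {C}; their closure is {B, C}.
The closure covers neither T1 nor T2 entirely; the join is not lossless.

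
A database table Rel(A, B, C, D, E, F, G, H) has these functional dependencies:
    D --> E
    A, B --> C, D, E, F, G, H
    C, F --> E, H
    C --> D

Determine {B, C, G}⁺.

{B, C, D, E, G}

Start with {B, C, G}.
C --> D applies; add {D} → now {B, C, D, G}.
D --> E applies; add {E} → now {B, C, D, E, G}.
No further FD applies.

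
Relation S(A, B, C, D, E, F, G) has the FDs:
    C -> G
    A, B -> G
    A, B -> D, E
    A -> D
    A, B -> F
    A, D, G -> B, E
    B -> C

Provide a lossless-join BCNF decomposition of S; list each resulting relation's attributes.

Candidate keys of the original relation: {A, B}, {A, C}, {A, G}.
Within {A, B, C, D, E, F, G}: {C}⁺ ∩ {A, B, C, D, E, F, G} = {C, G}, not the whole set, so C -> G violates BCNF; decompose into {C, G} and {A, B, C, D, E, F}.
{C, G}: every determinant is a superkey — BCNF.
Within {A, B, C, D, E, F}: {A}⁺ ∩ {A, B, C, D, E, F} = {A, D}, not the whole set, so A -> D violates BCNF; decompose into {A, D} and {A, B, C, E, F}.
{A, D}: every determinant is a superkey — BCNF.
Within {A, B, C, E, F}: {B}⁺ ∩ {A, B, C, E, F} = {B, C}, not the whole set, so B -> C violates BCNF; decompose into {B, C} and {A, B, E, F}.
{B, C}: every determinant is a superkey — BCNF.
{A, B, E, F}: every determinant is a superkey — BCNF.

{A, B, E, F}; {A, D}; {B, C}; {C, G}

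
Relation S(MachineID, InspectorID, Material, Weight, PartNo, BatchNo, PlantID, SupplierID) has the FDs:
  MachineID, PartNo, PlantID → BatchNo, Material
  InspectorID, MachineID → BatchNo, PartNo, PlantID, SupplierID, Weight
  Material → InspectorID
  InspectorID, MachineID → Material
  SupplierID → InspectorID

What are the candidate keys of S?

{InspectorID, MachineID}, {MachineID, Material}, {MachineID, PartNo, PlantID}, {MachineID, SupplierID}

Attributes never on any right-hand side: {MachineID} — every candidate key must contain it.
{InspectorID, MachineID}⁺ = {BatchNo, InspectorID, MachineID, Material, PartNo, PlantID, SupplierID, Weight}, which is every attribute, so {InspectorID, MachineID} is a candidate key.
{MachineID, Material}⁺ = {BatchNo, InspectorID, MachineID, Material, PartNo, PlantID, SupplierID, Weight}, which is every attribute, so {MachineID, Material} is a candidate key.
{MachineID, SupplierID}⁺ = {BatchNo, InspectorID, MachineID, Material, PartNo, PlantID, SupplierID, Weight}, which is every attribute, so {MachineID, SupplierID} is a candidate key.
{MachineID, PartNo, PlantID}⁺ = {BatchNo, InspectorID, MachineID, Material, PartNo, PlantID, SupplierID, Weight}, which is every attribute, so {MachineID, PartNo, PlantID} is a candidate key.
Any other superkey properly contains one of these, so there are no further candidate keys.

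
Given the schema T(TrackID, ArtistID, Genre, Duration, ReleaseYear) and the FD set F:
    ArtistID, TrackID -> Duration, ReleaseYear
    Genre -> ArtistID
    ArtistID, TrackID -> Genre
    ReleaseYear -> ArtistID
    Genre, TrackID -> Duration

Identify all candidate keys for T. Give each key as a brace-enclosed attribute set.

{ArtistID, TrackID}, {Genre, TrackID}, {ReleaseYear, TrackID}

Attributes never on any right-hand side: {TrackID} — every candidate key must contain it.
{ArtistID, TrackID} is a candidate key since {ArtistID, TrackID}⁺ = {ArtistID, Duration, Genre, ReleaseYear, TrackID} covers every attribute.
{Genre, TrackID} is a candidate key since {Genre, TrackID}⁺ = {ArtistID, Duration, Genre, ReleaseYear, TrackID} covers every attribute.
{ReleaseYear, TrackID} is a candidate key since {ReleaseYear, TrackID}⁺ = {ArtistID, Duration, Genre, ReleaseYear, TrackID} covers every attribute.
No proper subset of any of these is a key, and no other minimal superkey exists.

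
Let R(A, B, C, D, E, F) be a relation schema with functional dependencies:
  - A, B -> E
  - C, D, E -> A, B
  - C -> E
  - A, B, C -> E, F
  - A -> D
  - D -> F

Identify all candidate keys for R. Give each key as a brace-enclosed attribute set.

{A, C}, {C, D}

Attributes never on any right-hand side: {C} — every candidate key must contain it.
{A, C}⁺ = {A, B, C, D, E, F} — all of the relation — so {A, C} is a candidate key.
{C, D}⁺ = {A, B, C, D, E, F} — all of the relation — so {C, D} is a candidate key.
No proper subset of any of these is a key, and no other minimal superkey exists.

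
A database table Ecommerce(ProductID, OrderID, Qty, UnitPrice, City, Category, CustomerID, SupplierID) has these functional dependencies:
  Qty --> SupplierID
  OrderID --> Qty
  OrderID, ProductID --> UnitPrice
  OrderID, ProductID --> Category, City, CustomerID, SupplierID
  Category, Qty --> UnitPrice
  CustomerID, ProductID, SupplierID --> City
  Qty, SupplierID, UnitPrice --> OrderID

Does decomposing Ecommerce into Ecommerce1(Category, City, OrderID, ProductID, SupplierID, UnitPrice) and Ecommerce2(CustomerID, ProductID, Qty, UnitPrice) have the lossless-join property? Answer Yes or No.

The shared attributes are {ProductID, UnitPrice} and {ProductID, UnitPrice}⁺ = {ProductID, UnitPrice}.
Neither Ecommerce1 nor Ecommerce2 is contained in that closure, so the decomposition is lossy.

No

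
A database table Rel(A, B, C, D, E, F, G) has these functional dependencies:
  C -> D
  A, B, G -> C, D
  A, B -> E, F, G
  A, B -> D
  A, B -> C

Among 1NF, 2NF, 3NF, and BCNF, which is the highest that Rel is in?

Candidate key: {A, B}. Prime attributes: {A, B}.
C -> D breaks BCNF: {C}⁺ = {C, D}, so {C} is not a superkey.
C -> D has non-prime {D} on the right and a non-superkey on the left, so 3NF fails.
No proper subset of a key has a non-prime attribute in its closure, so there is no partial dependency; 2NF holds.

2NF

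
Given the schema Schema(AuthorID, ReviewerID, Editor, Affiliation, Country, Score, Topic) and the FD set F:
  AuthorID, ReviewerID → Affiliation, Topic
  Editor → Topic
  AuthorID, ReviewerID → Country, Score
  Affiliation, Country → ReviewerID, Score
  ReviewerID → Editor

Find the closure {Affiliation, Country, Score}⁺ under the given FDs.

{Affiliation, Country, Editor, ReviewerID, Score, Topic}

Start with {Affiliation, Country, Score}.
Affiliation, Country → ReviewerID, Score applies; add {ReviewerID} → now {Affiliation, Country, ReviewerID, Score}.
ReviewerID → Editor applies; add {Editor} → now {Affiliation, Country, Editor, ReviewerID, Score}.
Editor → Topic applies; add {Topic} → now {Affiliation, Country, Editor, ReviewerID, Score, Topic}.
No further FD applies.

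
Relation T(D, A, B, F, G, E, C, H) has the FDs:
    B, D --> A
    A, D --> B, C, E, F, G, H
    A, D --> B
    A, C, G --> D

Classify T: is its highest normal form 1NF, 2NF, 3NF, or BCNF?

Candidate keys: {A, C, G}, {A, D}, {B, D}. Prime attributes: {A, B, C, D, G}.
Every FD has a superkey on the left, so the relation is in BCNF.

BCNF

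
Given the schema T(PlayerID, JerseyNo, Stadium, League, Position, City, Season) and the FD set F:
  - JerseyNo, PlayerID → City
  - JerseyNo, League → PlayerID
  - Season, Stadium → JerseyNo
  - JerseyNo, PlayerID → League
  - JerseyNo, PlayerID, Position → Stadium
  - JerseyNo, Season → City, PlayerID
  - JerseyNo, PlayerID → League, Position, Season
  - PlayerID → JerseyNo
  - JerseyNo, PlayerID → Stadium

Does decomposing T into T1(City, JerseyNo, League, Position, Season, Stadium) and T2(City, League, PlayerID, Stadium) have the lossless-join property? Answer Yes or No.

T1 ∩ T2 = {City, League, Stadium}; its closure under F is {City, League, Stadium}.
The closure covers neither T1 nor T2 entirely; the join is not lossless.

No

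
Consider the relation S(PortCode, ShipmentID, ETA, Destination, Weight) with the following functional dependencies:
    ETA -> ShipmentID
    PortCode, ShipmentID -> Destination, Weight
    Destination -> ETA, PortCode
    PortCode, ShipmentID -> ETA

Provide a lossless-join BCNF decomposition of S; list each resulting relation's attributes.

{Destination, ETA, PortCode, Weight}; {ETA, ShipmentID}

Candidate keys of the original relation: {Destination}, {ETA, PortCode}, {PortCode, ShipmentID}.
{Destination, ETA, PortCode, ShipmentID, Weight}: {ETA} determines {ETA, ShipmentID} here but is not a superkey — split on ETA -> ShipmentID, giving {ETA, ShipmentID} and {Destination, ETA, PortCode, Weight}.
{ETA, ShipmentID} is in BCNF.
{Destination, ETA, PortCode, Weight} is in BCNF.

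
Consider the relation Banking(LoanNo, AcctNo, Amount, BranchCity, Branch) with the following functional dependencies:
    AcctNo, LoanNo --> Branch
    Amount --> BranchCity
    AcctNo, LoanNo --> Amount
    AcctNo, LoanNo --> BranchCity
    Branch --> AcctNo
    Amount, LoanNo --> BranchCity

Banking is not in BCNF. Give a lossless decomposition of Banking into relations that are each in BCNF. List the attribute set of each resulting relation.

{AcctNo, Branch}; {Amount, Branch, LoanNo}; {Amount, BranchCity}

Candidate keys of the original relation: {AcctNo, LoanNo}, {Branch, LoanNo}.
Within {AcctNo, Amount, Branch, BranchCity, LoanNo}: {Amount}⁺ ∩ {AcctNo, Amount, Branch, BranchCity, LoanNo} = {Amount, BranchCity}, not the whole set, so Amount --> BranchCity violates BCNF; decompose into {Amount, BranchCity} and {AcctNo, Amount, Branch, LoanNo}.
{Amount, BranchCity}: every determinant is a superkey — BCNF.
Within {AcctNo, Amount, Branch, LoanNo}: {Branch}⁺ ∩ {AcctNo, Amount, Branch, LoanNo} = {AcctNo, Branch}, not the whole set, so Branch --> AcctNo violates BCNF; decompose into {AcctNo, Branch} and {Amount, Branch, LoanNo}.
{AcctNo, Branch}: every determinant is a superkey — BCNF.
{Amount, Branch, LoanNo}: every determinant is a superkey — BCNF.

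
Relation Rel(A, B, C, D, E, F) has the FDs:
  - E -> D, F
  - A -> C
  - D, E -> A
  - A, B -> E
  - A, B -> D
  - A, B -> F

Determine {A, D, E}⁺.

Start with {A, D, E}.
E -> D, F applies; add {F} → now {A, D, E, F}.
A -> C applies; add {C} → now {A, C, D, E, F}.
No further FD applies.

{A, C, D, E, F}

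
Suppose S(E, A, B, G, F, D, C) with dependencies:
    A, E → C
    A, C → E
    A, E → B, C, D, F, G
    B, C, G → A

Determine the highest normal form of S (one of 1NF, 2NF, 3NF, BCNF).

BCNF

Candidate keys: {A, C}, {A, E}, {B, C, G}. Prime attributes: {A, B, C, E, G}.
Each dependency's left side is a superkey — BCNF holds.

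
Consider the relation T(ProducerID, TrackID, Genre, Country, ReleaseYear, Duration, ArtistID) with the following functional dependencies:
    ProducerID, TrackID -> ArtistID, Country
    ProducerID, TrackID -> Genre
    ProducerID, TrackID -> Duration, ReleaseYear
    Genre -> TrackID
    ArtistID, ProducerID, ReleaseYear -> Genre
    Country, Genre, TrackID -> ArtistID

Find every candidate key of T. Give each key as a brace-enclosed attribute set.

{ArtistID, ProducerID, ReleaseYear}, {Genre, ProducerID}, {ProducerID, TrackID}

Attributes never on any right-hand side: {ProducerID} — every candidate key must contain it.
{Genre, ProducerID}⁺ = {ArtistID, Country, Duration, Genre, ProducerID, ReleaseYear, TrackID}, which is every attribute, so {Genre, ProducerID} is a candidate key.
{ProducerID, TrackID}⁺ = {ArtistID, Country, Duration, Genre, ProducerID, ReleaseYear, TrackID}, which is every attribute, so {ProducerID, TrackID} is a candidate key.
{ArtistID, ProducerID, ReleaseYear}⁺ = {ArtistID, Country, Duration, Genre, ProducerID, ReleaseYear, TrackID}, which is every attribute, so {ArtistID, ProducerID, ReleaseYear} is a candidate key.
Any other superkey properly contains one of these, so there are no further candidate keys.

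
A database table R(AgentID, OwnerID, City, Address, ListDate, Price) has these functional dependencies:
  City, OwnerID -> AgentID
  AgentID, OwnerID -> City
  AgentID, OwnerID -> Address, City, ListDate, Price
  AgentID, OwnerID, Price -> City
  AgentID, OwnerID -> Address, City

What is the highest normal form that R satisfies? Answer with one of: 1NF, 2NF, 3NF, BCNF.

Candidate keys: {AgentID, OwnerID}, {City, OwnerID}. Prime attributes: {AgentID, City, OwnerID}.
Every FD has a superkey on the left, so the relation is in BCNF.

BCNF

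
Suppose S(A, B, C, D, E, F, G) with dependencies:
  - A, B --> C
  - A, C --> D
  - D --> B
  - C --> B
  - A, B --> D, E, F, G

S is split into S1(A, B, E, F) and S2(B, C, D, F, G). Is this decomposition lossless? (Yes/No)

No

The shared attributes are {B, F} and {B, F}⁺ = {B, F}.
The closure covers neither S1 nor S2 entirely; the join is not lossless.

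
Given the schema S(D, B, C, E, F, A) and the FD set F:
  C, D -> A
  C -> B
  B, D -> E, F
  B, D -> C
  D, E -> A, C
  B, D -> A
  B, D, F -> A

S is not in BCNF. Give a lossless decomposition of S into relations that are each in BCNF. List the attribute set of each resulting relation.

Candidate keys of the original relation: {B, D}, {C, D}, {D, E}.
{A, B, C, D, E, F}: {C} determines {B, C} here but is not a superkey — split on C -> B, giving {B, C} and {A, C, D, E, F}.
{B, C} has no BCNF violation.
{A, C, D, E, F} has no BCNF violation.

{A, C, D, E, F}; {B, C}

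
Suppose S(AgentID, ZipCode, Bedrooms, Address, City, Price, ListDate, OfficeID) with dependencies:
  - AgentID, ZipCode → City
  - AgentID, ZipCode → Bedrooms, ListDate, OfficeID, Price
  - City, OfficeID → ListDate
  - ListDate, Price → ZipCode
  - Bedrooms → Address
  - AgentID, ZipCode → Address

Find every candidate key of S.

{AgentID, City, OfficeID, Price}, {AgentID, ListDate, Price}, {AgentID, ZipCode}

Attributes never on any right-hand side: {AgentID} — every candidate key must contain it.
{AgentID, ZipCode} is a candidate key since {AgentID, ZipCode}⁺ = {Address, AgentID, Bedrooms, City, ListDate, OfficeID, Price, ZipCode} covers every attribute.
{AgentID, ListDate, Price} is a candidate key since {AgentID, ListDate, Price}⁺ = {Address, AgentID, Bedrooms, City, ListDate, OfficeID, Price, ZipCode} covers every attribute.
{AgentID, City, OfficeID, Price} is a candidate key since {AgentID, City, OfficeID, Price}⁺ = {Address, AgentID, Bedrooms, City, ListDate, OfficeID, Price, ZipCode} covers every attribute.
Any other superkey properly contains one of these, so there are no further candidate keys.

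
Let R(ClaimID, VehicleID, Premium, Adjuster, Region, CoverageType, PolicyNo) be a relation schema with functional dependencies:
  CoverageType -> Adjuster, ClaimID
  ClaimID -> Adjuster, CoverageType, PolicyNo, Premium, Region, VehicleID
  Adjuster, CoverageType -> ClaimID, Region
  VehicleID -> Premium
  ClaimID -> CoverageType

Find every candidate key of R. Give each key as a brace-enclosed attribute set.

Closure of {ClaimID} is {Adjuster, ClaimID, CoverageType, PolicyNo, Premium, Region, VehicleID}, the whole schema; {ClaimID} is a candidate key.
Closure of {CoverageType} is {Adjuster, ClaimID, CoverageType, PolicyNo, Premium, Region, VehicleID}, the whole schema; {CoverageType} is a candidate key.
No proper subset of any of these is a key, and no other minimal superkey exists.

{ClaimID}, {CoverageType}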